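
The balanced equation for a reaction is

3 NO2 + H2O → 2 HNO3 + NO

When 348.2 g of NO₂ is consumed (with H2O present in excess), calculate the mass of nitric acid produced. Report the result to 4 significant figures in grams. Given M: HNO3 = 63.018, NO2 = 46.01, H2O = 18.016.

n(NO2) = 348.20 g / 46.01 g/mol = 7.5679 mol.
From the equation the NO2:HNO3 mole ratio is 3:2, so n(HNO3) = 7.5679 × 2/3 = 5.0453 mol.
Mass of HNO3 = 5.0453 mol × 63.018 g/mol = 317.94 g.

317.9 g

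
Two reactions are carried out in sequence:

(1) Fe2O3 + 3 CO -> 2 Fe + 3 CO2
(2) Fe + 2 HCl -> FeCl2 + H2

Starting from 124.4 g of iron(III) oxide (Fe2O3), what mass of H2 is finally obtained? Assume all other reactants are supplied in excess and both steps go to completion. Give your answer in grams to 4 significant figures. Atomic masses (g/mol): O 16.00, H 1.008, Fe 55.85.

3.141 g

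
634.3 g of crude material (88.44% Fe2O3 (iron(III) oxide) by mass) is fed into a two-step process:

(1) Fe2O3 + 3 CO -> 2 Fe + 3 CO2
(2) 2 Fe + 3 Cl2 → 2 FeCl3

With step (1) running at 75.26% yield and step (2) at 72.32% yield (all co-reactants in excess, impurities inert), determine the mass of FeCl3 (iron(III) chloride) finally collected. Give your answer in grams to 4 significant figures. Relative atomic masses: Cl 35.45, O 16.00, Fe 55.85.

620.2 g

Pure Fe2O3 = 634.3 × 0.8844 = 560.97 g.
M(Fe2O3) = 2(55.85) + 3(16.00) = 159.70 g/mol.
M(FeCl3) = 55.85 + 3(35.45) = 162.20 g/mol.
n(Fe2O3) = 560.97 / 159.70 = 3.5127 mol.
Step 1 (Fe2O3:Fe = 1:2): theoretical n(Fe) = 7.0254 mol; at 75.26% yield, n(Fe) = 5.2873 mol.
Step 2 (Fe:FeCl3 = 2:2): theoretical n(FeCl3) = 5.2873 mol, so theoretical mass = 5.2873 × 162.20 = 857.60 g.
At 72.32% yield, actual mass of FeCl3 = 857.60 × 0.7232 = 620.21 g.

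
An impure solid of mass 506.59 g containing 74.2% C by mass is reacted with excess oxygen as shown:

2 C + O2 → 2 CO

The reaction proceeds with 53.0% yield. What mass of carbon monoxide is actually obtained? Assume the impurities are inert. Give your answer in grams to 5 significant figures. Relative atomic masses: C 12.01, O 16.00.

Pure C available = 506.59 g × 0.742 = 375.890 g.
M(C) = 12.01 g/mol.
M(CO) = 12.01 + 16.00 = 28.01 g/mol.
n(C) = 375.890 g / 12.01 g/mol = 31.2981 mol.
From the equation the C:CO mole ratio is 2:2, so n(CO) = 31.2981 × 2/2 = 31.2981 mol.
Mass of CO = 31.2981 mol × 28.01 g/mol = 876.659 g.
Actual mass collected = 876.659 g × 0.530 = 464.629 g.

464.63 g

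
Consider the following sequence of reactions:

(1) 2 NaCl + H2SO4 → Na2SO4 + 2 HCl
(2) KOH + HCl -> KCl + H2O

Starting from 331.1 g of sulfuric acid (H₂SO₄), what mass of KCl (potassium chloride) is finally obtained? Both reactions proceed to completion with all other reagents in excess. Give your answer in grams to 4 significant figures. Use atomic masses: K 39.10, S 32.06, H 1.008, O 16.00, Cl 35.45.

503.4 g

M(H2SO4) = 2(1.008) + 32.06 + 4(16.00) = 98.076 g/mol.
M(KCl) = 39.10 + 35.45 = 74.55 g/mol.
n(H2SO4) = 331.10 / 98.076 = 3.3760 mol.
Step 1 gives a 1:2 ratio of H2SO4 to HCl, so n(HCl) = 6.7519 mol.
In step 2 the HCl:KCl ratio is 1:1, so n(KCl) = 6.7519 mol.
Mass of KCl = 6.7519 × 74.55 = 503.35 g.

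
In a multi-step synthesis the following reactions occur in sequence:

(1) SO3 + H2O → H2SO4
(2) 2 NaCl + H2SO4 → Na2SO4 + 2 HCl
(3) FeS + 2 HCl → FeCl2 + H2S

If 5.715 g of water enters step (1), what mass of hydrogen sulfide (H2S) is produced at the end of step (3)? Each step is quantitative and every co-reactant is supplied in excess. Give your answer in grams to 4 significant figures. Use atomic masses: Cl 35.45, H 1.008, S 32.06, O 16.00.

10.81 g

M(H2O) = 2(1.008) + 16.00 = 18.016 g/mol.
M(H2S) = 2(1.008) + 32.06 = 34.076 g/mol.
n(H2O) = 5.715 / 18.016 = 0.31722 mol.
Reaction (1): H2O→H2SO4 ratio 1:1 ⇒ n(H2SO4) = 0.31722 mol.
Reaction (2): H2SO4→HCl ratio 1:2 ⇒ n(HCl) = 0.63444 mol.
Reaction (3): HCl→H2S ratio 2:1 ⇒ n(H2S) = 0.31722 mol.
Mass of H2S = 0.31722 × 34.076 = 10.810 g.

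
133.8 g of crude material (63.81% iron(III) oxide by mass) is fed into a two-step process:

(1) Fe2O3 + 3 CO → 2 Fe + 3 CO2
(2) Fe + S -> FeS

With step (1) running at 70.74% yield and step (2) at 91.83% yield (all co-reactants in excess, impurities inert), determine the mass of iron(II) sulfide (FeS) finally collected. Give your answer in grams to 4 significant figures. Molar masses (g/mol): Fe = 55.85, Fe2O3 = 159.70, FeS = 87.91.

61.06 g

Pure Fe2O3 = 133.8 × 0.6381 = 85.378 g.
n(Fe2O3) = 85.378 / 159.70 = 0.53461 mol.
Step 1 (Fe2O3:Fe = 1:2): theoretical n(Fe) = 1.0692 mol; at 70.74% yield, n(Fe) = 0.75637 mol.
Step 2 (Fe:FeS = 1:1): theoretical n(FeS) = 0.75637 mol, so theoretical mass = 0.75637 × 87.91 = 66.493 g.
At 91.83% yield, actual mass of FeS = 66.493 × 0.9183 = 61.060 g.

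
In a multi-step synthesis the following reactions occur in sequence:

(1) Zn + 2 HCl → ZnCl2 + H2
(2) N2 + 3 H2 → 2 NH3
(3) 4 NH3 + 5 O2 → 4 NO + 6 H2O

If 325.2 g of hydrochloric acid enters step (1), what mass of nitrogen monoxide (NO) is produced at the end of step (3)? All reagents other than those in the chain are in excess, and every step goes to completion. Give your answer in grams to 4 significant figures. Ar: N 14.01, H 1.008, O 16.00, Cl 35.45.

89.23 g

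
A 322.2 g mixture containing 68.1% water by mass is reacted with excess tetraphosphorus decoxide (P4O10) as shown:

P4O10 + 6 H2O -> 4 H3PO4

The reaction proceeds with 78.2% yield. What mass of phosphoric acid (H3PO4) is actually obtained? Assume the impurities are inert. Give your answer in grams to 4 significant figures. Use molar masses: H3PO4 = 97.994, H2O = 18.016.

622.2 g

Pure H2O available = 322.2 g × 0.681 = 219.42 g.
n(H2O) = 219.42 g / 18.016 g/mol = 12.179 mol.
From the equation the H2O:H3PO4 mole ratio is 6:4, so n(H3PO4) = 12.179 × 4/6 = 8.1194 mol.
Mass of H3PO4 = 8.1194 mol × 97.994 g/mol = 795.65 g.
Actual mass collected = 795.65 g × 0.782 = 622.20 g.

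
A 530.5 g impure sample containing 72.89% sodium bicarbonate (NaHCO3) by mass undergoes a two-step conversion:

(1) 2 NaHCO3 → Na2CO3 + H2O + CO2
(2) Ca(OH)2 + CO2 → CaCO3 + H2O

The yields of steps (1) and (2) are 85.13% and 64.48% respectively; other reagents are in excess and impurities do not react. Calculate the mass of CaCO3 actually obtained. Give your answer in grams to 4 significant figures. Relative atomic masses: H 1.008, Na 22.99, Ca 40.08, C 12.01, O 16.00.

Pure NaHCO3 = 530.5 × 0.7289 = 386.68 g.
M(NaHCO3) = 22.99 + 1.008 + 12.01 + 3(16.00) = 84.008 g/mol.
M(CaCO3) = 40.08 + 12.01 + 3(16.00) = 100.09 g/mol.
n(NaHCO3) = 386.68 / 84.008 = 4.6029 mol.
Step 1 (NaHCO3:CO2 = 2:1): theoretical n(CO2) = 2.3015 mol; at 85.13% yield, n(CO2) = 1.9592 mol.
Step 2 (CO2:CaCO3 = 1:1): theoretical n(CaCO3) = 1.9592 mol, so theoretical mass = 1.9592 × 100.09 = 196.10 g.
At 64.48% yield, actual mass of CaCO3 = 196.10 × 0.6448 = 126.44 g.

126.4 g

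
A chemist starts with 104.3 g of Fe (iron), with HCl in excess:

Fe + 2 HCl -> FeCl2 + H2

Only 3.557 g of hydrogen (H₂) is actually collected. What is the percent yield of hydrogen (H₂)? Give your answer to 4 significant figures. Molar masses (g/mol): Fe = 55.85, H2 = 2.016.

94.48 %

n(Fe) = 104.30 g / 55.85 g/mol = 1.8675 mol.
From the equation the Fe:H2 mole ratio is 1:1, so n(H2) = 1.8675 × 1/1 = 1.8675 mol.
Mass of H2 = 1.8675 mol × 2.016 g/mol = 3.7649 g.
This is the theoretical yield. Percent yield = 3.557 g / 3.7649 g × 100% = 94.478%.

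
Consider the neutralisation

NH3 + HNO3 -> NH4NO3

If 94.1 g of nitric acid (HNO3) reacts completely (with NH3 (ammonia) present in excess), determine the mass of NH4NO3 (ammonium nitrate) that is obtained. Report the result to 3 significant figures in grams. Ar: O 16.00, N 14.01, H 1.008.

120 g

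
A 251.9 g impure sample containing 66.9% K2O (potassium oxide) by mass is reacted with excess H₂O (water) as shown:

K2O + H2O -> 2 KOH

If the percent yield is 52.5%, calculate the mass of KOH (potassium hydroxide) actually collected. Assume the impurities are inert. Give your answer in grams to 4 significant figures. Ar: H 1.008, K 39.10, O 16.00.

105.4 g

Pure K2O available = 251.9 g × 0.669 = 168.52 g.
M(K2O) = 2(39.10) + 16.00 = 94.20 g/mol.
M(KOH) = 39.10 + 16.00 + 1.008 = 56.108 g/mol.
n(K2O) = 168.52 g / 94.20 g/mol = 1.7890 mol.
From the equation the K2O:KOH mole ratio is 1:2, so n(KOH) = 1.7890 × 2/1 = 3.5779 mol.
Mass of KOH = 3.5779 mol × 56.108 g/mol = 200.75 g.
Actual mass collected = 200.75 g × 0.525 = 105.39 g.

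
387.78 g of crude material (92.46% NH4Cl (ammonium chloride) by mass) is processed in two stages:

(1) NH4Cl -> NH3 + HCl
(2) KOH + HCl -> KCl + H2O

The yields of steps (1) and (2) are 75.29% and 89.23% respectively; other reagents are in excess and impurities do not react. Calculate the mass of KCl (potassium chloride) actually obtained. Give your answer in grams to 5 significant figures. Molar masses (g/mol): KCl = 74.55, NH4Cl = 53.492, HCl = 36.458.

335.70 g

Pure NH4Cl = 387.78 × 0.9246 = 358.541 g.
n(NH4Cl) = 358.541 / 53.492 = 6.70271 mol.
Step 1 (NH4Cl:HCl = 1:1): theoretical n(HCl) = 6.70271 mol; at 75.29% yield, n(HCl) = 5.04647 mol.
Step 2 (HCl:KCl = 1:1): theoretical n(KCl) = 5.04647 mol, so theoretical mass = 5.04647 × 74.55 = 376.214 g.
At 89.23% yield, actual mass of KCl = 376.214 × 0.8923 = 335.696 g.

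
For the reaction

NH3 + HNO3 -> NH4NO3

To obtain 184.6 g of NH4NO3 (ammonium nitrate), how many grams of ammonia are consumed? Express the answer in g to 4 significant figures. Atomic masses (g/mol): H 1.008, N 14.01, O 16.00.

M(NH4NO3) = 2(14.01) + 4(1.008) + 3(16.00) = 80.052 g/mol.
M(NH3) = 14.01 + 3(1.008) = 17.034 g/mol.
n(NH4NO3) = 184.60 g / 80.052 g/mol = 2.3060 mol.
From the equation the NH4NO3:NH3 mole ratio is 1:1, so n(NH3) = 2.3060 × 1/1 = 2.3060 mol.
Mass of NH3 = 2.3060 mol × 17.034 g/mol = 39.280 g.

39.28 g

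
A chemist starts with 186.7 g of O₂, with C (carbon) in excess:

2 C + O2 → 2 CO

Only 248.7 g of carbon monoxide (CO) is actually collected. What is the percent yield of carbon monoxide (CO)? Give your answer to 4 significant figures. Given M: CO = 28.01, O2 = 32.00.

76.09 %

n(O2) = 186.70 g / 32.00 g/mol = 5.8344 mol.
From the equation the O2:CO mole ratio is 1:2, so n(CO) = 5.8344 × 2/1 = 11.669 mol.
Mass of CO = 11.669 mol × 28.01 g/mol = 326.84 g.
This is the theoretical yield. Percent yield = 248.7 g / 326.84 g × 100% = 76.092%.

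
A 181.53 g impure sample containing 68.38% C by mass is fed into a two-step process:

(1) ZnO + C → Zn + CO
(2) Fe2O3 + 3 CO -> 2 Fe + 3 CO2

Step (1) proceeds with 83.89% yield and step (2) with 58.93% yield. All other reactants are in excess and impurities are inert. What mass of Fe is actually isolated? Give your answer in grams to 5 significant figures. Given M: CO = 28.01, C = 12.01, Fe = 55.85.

Pure C = 181.53 × 0.6838 = 124.130 g.
n(C) = 124.130 / 12.01 = 10.3356 mol.
Step 1 (C:CO = 1:1): theoretical n(CO) = 10.3356 mol; at 83.89% yield, n(CO) = 8.67051 mol.
Step 2 (CO:Fe = 3:2): theoretical n(Fe) = 5.78034 mol, so theoretical mass = 5.78034 × 55.85 = 322.832 g.
At 58.93% yield, actual mass of Fe = 322.832 × 0.5893 = 190.245 g.

190.24 g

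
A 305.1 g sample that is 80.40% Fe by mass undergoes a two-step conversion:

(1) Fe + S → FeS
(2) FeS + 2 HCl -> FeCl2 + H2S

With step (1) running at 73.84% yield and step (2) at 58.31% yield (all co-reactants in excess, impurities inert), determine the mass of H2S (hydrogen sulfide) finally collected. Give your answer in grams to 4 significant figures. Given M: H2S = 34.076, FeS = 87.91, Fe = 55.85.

64.44 g

Pure Fe = 305.1 × 0.8040 = 245.30 g.
n(Fe) = 245.30 / 55.85 = 4.3921 mol.
Step 1 (Fe:FeS = 1:1): theoretical n(FeS) = 4.3921 mol; at 73.84% yield, n(FeS) = 3.2431 mol.
Step 2 (FeS:H2S = 1:1): theoretical n(H2S) = 3.2431 mol, so theoretical mass = 3.2431 × 34.076 = 110.51 g.
At 58.31% yield, actual mass of H2S = 110.51 × 0.5831 = 64.440 g.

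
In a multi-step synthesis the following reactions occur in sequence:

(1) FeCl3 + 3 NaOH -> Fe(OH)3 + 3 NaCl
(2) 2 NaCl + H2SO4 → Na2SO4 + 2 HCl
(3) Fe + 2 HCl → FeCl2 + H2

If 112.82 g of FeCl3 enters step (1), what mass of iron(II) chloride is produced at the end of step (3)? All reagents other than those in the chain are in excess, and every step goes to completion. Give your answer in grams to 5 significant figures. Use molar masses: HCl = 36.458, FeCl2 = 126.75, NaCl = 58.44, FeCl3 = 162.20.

n(FeCl3) = 112.82 / 162.20 = 0.695561 mol.
Reaction (1): FeCl3→NaCl ratio 1:3 ⇒ n(NaCl) = 2.08668 mol.
Reaction (2): NaCl→HCl ratio 2:2 ⇒ n(HCl) = 2.08668 mol.
Reaction (3): HCl→FeCl2 ratio 2:1 ⇒ n(FeCl2) = 1.04334 mol.
Mass of FeCl2 = 1.04334 × 126.75 = 132.244 g.

132.24 g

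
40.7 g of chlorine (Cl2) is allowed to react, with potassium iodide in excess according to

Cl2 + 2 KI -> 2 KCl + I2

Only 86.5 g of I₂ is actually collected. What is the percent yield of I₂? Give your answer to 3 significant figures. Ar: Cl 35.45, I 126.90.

59.4 %

M(Cl2) = 2(35.45) = 70.90 g/mol.
M(I2) = 2(126.90) = 253.80 g/mol.
n(Cl2) = 40.70 g / 70.90 g/mol = 0.5740 mol.
From the equation the Cl2:I2 mole ratio is 1:1, so n(I2) = 0.5740 × 1/1 = 0.5740 mol.
Mass of I2 = 0.5740 mol × 253.80 g/mol = 145.7 g.
This is the theoretical yield. Percent yield = 86.5 g / 145.7 g × 100% = 59.37%.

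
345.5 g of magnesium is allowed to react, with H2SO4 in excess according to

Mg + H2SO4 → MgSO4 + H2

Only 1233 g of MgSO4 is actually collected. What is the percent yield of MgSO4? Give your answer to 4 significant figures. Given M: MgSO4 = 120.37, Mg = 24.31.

n(Mg) = 345.50 g / 24.31 g/mol = 14.212 mol.
From the equation the Mg:MgSO4 mole ratio is 1:1, so n(MgSO4) = 14.212 × 1/1 = 14.212 mol.
Mass of MgSO4 = 14.212 mol × 120.37 g/mol = 1710.7 g.
This is the theoretical yield. Percent yield = 1233 g / 1710.7 g × 100% = 72.075%.

72.07 %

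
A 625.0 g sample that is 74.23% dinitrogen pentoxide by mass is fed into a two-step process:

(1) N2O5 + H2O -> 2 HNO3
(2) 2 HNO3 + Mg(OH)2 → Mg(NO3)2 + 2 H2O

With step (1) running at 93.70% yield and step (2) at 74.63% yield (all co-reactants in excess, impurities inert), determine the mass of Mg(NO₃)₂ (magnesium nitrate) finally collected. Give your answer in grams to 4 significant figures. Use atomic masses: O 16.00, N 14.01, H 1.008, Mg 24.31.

445.5 g

Pure N2O5 = 625.0 × 0.7423 = 463.94 g.
M(N2O5) = 2(14.01) + 5(16.00) = 108.02 g/mol.
M(Mg(NO3)2) = 24.31 + 2(14.01) + 6(16.00) = 148.33 g/mol.
n(N2O5) = 463.94 / 108.02 = 4.2949 mol.
Step 1 (N2O5:HNO3 = 1:2): theoretical n(HNO3) = 8.5898 mol; at 93.70% yield, n(HNO3) = 8.0487 mol.
Step 2 (HNO3:Mg(NO3)2 = 2:1): theoretical n(Mg(NO3)2) = 4.0243 mol, so theoretical mass = 4.0243 × 148.33 = 596.93 g.
At 74.63% yield, actual mass of Mg(NO3)2 = 596.93 × 0.7463 = 445.49 g.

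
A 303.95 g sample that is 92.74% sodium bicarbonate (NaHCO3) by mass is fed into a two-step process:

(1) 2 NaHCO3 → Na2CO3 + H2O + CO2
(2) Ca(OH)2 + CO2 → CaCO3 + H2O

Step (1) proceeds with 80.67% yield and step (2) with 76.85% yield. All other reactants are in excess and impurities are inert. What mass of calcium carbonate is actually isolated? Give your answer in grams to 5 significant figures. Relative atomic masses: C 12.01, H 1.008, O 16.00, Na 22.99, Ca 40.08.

Pure NaHCO3 = 303.95 × 0.9274 = 281.883 g.
M(NaHCO3) = 22.99 + 1.008 + 12.01 + 3(16.00) = 84.008 g/mol.
M(CaCO3) = 40.08 + 12.01 + 3(16.00) = 100.09 g/mol.
n(NaHCO3) = 281.883 / 84.008 = 3.35543 mol.
Step 1 (NaHCO3:CO2 = 2:1): theoretical n(CO2) = 1.67772 mol; at 80.67% yield, n(CO2) = 1.35341 mol.
Step 2 (CO2:CaCO3 = 1:1): theoretical n(CaCO3) = 1.35341 mol, so theoretical mass = 1.35341 × 100.09 = 135.463 g.
At 76.85% yield, actual mass of CaCO3 = 135.463 × 0.7685 = 104.103 g.

104.10 g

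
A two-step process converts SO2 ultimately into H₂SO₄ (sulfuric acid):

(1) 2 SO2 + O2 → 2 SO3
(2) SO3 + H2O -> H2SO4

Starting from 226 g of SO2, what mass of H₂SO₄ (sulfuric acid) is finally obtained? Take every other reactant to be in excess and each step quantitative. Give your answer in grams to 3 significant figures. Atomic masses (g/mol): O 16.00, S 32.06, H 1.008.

346 g

M(SO2) = 32.06 + 2(16.00) = 64.06 g/mol.
M(H2SO4) = 2(1.008) + 32.06 + 4(16.00) = 98.076 g/mol.
n(SO2) = 226.0 / 64.06 = 3.528 mol.
Step 1 gives a 2:2 ratio of SO2 to SO3, so n(SO3) = 3.528 mol.
In step 2 the SO3:H2SO4 ratio is 1:1, so n(H2SO4) = 3.528 mol.
Mass of H2SO4 = 3.528 × 98.076 = 346.0 g.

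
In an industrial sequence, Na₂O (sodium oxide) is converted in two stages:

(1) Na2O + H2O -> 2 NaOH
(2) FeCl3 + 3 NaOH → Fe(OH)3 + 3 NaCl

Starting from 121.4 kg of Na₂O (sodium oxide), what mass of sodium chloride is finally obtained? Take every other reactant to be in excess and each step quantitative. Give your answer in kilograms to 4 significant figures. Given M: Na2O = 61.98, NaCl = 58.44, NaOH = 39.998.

228.9 kg

121.4 kg = 121400 g.
n(Na2O) = 121400 / 61.98 = 1958.7 mol.
Step 1 gives a 1:2 ratio of Na2O to NaOH, so n(NaOH) = 3917.4 mol.
In step 2 the NaOH:NaCl ratio is 3:3, so n(NaCl) = 3917.4 mol.
Mass of NaCl = 3917.4 × 58.44 = 228930 g = 228.9 kg.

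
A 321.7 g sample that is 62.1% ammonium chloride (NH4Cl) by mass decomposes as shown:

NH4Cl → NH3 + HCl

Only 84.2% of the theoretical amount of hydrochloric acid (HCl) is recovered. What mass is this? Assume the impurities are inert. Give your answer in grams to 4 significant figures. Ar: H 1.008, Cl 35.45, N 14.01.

114.6 g

Pure NH4Cl available = 321.7 g × 0.621 = 199.78 g.
M(NH4Cl) = 14.01 + 4(1.008) + 35.45 = 53.492 g/mol.
M(HCl) = 1.008 + 35.45 = 36.458 g/mol.
n(NH4Cl) = 199.78 g / 53.492 g/mol = 3.7347 mol.
From the equation the NH4Cl:HCl mole ratio is 1:1, so n(HCl) = 3.7347 × 1/1 = 3.7347 mol.
Mass of HCl = 3.7347 mol × 36.458 g/mol = 136.16 g.
Actual mass collected = 136.16 g × 0.842 = 114.65 g.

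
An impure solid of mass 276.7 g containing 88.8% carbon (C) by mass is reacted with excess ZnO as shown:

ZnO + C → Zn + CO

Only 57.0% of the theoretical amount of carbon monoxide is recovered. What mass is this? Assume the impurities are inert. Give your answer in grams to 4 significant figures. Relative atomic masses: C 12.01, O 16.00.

326.6 g

Pure C available = 276.7 g × 0.888 = 245.71 g.
M(C) = 12.01 g/mol.
M(CO) = 12.01 + 16.00 = 28.01 g/mol.
n(C) = 245.71 g / 12.01 g/mol = 20.459 mol.
From the equation the C:CO mole ratio is 1:1, so n(CO) = 20.459 × 1/1 = 20.459 mol.
Mass of CO = 20.459 mol × 28.01 g/mol = 573.05 g.
Actual mass collected = 573.05 g × 0.570 = 326.64 g.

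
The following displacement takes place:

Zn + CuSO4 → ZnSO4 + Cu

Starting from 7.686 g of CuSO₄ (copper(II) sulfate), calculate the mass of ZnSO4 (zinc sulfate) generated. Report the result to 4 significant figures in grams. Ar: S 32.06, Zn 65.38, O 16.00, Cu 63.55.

M(CuSO4) = 63.55 + 32.06 + 4(16.00) = 159.61 g/mol.
M(ZnSO4) = 65.38 + 32.06 + 4(16.00) = 161.44 g/mol.
n(CuSO4) = 7.6860 g / 159.61 g/mol = 0.048155 mol.
From the equation the CuSO4:ZnSO4 mole ratio is 1:1, so n(ZnSO4) = 0.048155 × 1/1 = 0.048155 mol.
Mass of ZnSO4 = 0.048155 mol × 161.44 g/mol = 7.7741 g.

7.774 g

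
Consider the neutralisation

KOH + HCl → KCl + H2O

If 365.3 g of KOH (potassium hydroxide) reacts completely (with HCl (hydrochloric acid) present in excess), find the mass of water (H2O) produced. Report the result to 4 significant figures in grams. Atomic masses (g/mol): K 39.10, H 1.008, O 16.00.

M(KOH) = 39.10 + 16.00 + 1.008 = 56.108 g/mol.
M(H2O) = 2(1.008) + 16.00 = 18.016 g/mol.
n(KOH) = 365.30 g / 56.108 g/mol = 6.5107 mol.
From the equation the KOH:H2O mole ratio is 1:1, so n(H2O) = 6.5107 × 1/1 = 6.5107 mol.
Mass of H2O = 6.5107 mol × 18.016 g/mol = 117.30 g.

117.3 g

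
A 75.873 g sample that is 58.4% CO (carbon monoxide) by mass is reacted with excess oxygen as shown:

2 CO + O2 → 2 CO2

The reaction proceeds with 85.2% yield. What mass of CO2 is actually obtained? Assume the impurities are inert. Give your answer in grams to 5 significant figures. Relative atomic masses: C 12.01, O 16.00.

59.317 g

Pure CO available = 75.873 g × 0.584 = 44.3098 g.
M(CO) = 12.01 + 16.00 = 28.01 g/mol.
M(CO2) = 12.01 + 2(16.00) = 44.01 g/mol.
n(CO) = 44.3098 g / 28.01 g/mol = 1.58193 mol.
From the equation the CO:CO2 mole ratio is 2:2, so n(CO2) = 1.58193 × 2/2 = 1.58193 mol.
Mass of CO2 = 1.58193 mol × 44.01 g/mol = 69.6207 g.
Actual mass collected = 69.6207 g × 0.852 = 59.3168 g.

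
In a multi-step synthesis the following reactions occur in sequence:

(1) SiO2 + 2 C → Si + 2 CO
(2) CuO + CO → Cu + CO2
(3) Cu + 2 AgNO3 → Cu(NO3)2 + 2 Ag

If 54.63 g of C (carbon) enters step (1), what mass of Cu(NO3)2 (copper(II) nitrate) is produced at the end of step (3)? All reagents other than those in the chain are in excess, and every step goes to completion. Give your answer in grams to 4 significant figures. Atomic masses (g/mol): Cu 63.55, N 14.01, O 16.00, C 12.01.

M(C) = 12.01 g/mol.
M(Cu(NO3)2) = 63.55 + 2(14.01) + 6(16.00) = 187.57 g/mol.
n(C) = 54.63 / 12.01 = 4.5487 mol.
Reaction (1): C→CO ratio 2:2 ⇒ n(CO) = 4.5487 mol.
Reaction (2): CO→Cu ratio 1:1 ⇒ n(Cu) = 4.5487 mol.
Reaction (3): Cu→Cu(NO3)2 ratio 1:1 ⇒ n(Cu(NO3)2) = 4.5487 mol.
Mass of Cu(NO3)2 = 4.5487 × 187.57 = 853.20 g.

853.2 g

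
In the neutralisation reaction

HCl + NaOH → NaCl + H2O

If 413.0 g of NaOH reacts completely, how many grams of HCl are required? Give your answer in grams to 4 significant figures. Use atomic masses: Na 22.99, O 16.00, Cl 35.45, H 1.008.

376.4 g

M(NaOH) = 22.99 + 16.00 + 1.008 = 39.998 g/mol.
M(HCl) = 1.008 + 35.45 = 36.458 g/mol.
n(NaOH) = 413.00 g / 39.998 g/mol = 10.326 mol.
From the equation the NaOH:HCl mole ratio is 1:1, so n(HCl) = 10.326 × 1/1 = 10.326 mol.
Mass of HCl = 10.326 mol × 36.458 g/mol = 376.45 g.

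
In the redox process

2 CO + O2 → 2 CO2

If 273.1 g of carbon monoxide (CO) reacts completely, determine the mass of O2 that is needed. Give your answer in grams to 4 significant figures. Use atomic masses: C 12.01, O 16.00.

M(CO) = 12.01 + 16.00 = 28.01 g/mol.
M(O2) = 2(16.00) = 32.00 g/mol.
n(CO) = 273.10 g / 28.01 g/mol = 9.7501 mol.
From the equation the CO:O2 mole ratio is 2:1, so n(O2) = 9.7501 × 1/2 = 4.8750 mol.
Mass of O2 = 4.8750 mol × 32.00 g/mol = 156.00 g.

156.0 g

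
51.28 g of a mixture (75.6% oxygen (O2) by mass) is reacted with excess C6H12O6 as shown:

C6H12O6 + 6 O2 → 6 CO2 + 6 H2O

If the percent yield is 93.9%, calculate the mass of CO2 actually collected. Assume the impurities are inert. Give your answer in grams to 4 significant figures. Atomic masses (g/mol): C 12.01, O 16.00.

Pure O2 available = 51.28 g × 0.756 = 38.768 g.
M(O2) = 2(16.00) = 32.00 g/mol.
M(CO2) = 12.01 + 2(16.00) = 44.01 g/mol.
n(O2) = 38.768 g / 32.00 g/mol = 1.2115 mol.
From the equation the O2:CO2 mole ratio is 6:6, so n(CO2) = 1.2115 × 6/6 = 1.2115 mol.
Mass of CO2 = 1.2115 mol × 44.01 g/mol = 53.318 g.
Actual mass collected = 53.318 g × 0.939 = 50.065 g.

50.07 g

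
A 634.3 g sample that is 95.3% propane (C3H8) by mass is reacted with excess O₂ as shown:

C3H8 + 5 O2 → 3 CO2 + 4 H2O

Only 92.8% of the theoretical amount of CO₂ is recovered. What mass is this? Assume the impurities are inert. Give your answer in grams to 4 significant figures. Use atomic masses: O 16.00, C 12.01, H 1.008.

Pure C3H8 available = 634.3 g × 0.953 = 604.49 g.
M(C3H8) = 3(12.01) + 8(1.008) = 44.094 g/mol.
M(CO2) = 12.01 + 2(16.00) = 44.01 g/mol.
n(C3H8) = 604.49 g / 44.094 g/mol = 13.709 mol.
From the equation the C3H8:CO2 mole ratio is 1:3, so n(CO2) = 13.709 × 3/1 = 41.127 mol.
Mass of CO2 = 41.127 mol × 44.01 g/mol = 1810.0 g.
Actual mass collected = 1810.0 g × 0.928 = 1679.7 g.

1680 g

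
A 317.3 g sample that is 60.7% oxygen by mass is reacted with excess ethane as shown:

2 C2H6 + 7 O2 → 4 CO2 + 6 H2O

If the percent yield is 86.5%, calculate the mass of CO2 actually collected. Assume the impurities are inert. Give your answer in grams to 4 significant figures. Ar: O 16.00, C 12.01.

130.9 g

Pure O2 available = 317.3 g × 0.607 = 192.60 g.
M(O2) = 2(16.00) = 32.00 g/mol.
M(CO2) = 12.01 + 2(16.00) = 44.01 g/mol.
n(O2) = 192.60 g / 32.00 g/mol = 6.0188 mol.
From the equation the O2:CO2 mole ratio is 7:4, so n(CO2) = 6.0188 × 4/7 = 3.4393 mol.
Mass of CO2 = 3.4393 mol × 44.01 g/mol = 151.36 g.
Actual mass collected = 151.36 g × 0.865 = 130.93 g.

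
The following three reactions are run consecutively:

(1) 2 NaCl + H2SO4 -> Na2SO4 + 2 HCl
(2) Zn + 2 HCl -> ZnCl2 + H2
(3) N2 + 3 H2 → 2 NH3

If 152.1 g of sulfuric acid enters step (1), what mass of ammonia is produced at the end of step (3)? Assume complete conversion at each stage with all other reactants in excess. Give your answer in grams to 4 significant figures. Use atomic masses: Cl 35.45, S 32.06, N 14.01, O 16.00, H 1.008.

17.61 g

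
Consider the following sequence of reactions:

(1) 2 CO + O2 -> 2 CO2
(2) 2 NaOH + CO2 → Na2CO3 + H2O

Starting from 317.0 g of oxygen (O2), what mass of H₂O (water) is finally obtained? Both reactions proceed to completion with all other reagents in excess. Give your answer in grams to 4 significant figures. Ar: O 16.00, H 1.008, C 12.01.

356.9 g

M(O2) = 2(16.00) = 32.00 g/mol.
M(H2O) = 2(1.008) + 16.00 = 18.016 g/mol.
n(O2) = 317.00 / 32.00 = 9.9062 mol.
Step 1 gives a 1:2 ratio of O2 to CO2, so n(CO2) = 19.812 mol.
In step 2 the CO2:H2O ratio is 1:1, so n(H2O) = 19.812 mol.
Mass of H2O = 19.812 × 18.016 = 356.94 g.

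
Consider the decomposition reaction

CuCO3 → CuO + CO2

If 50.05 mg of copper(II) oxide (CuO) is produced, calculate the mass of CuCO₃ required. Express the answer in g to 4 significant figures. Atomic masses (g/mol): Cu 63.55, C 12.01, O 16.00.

M(CuO) = 63.55 + 16.00 = 79.55 g/mol.
M(CuCO3) = 63.55 + 12.01 + 3(16.00) = 123.56 g/mol.
Convert: 50.05 mg = 0.050050 g.
n(CuO) = 0.050050 g / 79.55 g/mol = 0.00062916 mol.
From the equation the CuO:CuCO3 mole ratio is 1:1, so n(CuCO3) = 0.00062916 × 1/1 = 0.00062916 mol.
Mass of CuCO3 = 0.00062916 mol × 123.56 g/mol = 0.077740 g.

0.07774 g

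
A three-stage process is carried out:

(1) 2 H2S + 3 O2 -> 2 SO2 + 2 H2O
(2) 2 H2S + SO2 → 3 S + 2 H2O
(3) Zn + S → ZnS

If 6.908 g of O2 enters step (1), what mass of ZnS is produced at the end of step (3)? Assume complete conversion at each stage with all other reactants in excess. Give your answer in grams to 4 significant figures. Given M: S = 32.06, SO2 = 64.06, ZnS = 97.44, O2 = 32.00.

n(O2) = 6.908 / 32.00 = 0.21588 mol.
Reaction (1): O2→SO2 ratio 3:2 ⇒ n(SO2) = 0.14392 mol.
Reaction (2): SO2→S ratio 1:3 ⇒ n(S) = 0.43175 mol.
Reaction (3): S→ZnS ratio 1:1 ⇒ n(ZnS) = 0.43175 mol.
Mass of ZnS = 0.43175 × 97.44 = 42.070 g.

42.07 g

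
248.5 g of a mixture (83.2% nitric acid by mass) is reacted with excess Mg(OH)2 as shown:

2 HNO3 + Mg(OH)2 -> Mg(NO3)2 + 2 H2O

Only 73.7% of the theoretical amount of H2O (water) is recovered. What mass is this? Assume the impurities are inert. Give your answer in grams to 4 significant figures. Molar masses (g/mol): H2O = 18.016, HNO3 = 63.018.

43.56 g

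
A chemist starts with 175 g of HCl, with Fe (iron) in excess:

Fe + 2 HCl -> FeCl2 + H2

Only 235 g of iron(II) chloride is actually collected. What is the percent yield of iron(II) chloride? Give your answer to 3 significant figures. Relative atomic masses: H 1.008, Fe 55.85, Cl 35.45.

77.3 %

M(HCl) = 1.008 + 35.45 = 36.458 g/mol.
M(FeCl2) = 55.85 + 2(35.45) = 126.75 g/mol.
n(HCl) = 175.0 g / 36.458 g/mol = 4.800 mol.
From the equation the HCl:FeCl2 mole ratio is 2:1, so n(FeCl2) = 4.800 × 1/2 = 2.400 mol.
Mass of FeCl2 = 2.400 mol × 126.75 g/mol = 304.2 g.
This is the theoretical yield. Percent yield = 235 g / 304.2 g × 100% = 77.25%.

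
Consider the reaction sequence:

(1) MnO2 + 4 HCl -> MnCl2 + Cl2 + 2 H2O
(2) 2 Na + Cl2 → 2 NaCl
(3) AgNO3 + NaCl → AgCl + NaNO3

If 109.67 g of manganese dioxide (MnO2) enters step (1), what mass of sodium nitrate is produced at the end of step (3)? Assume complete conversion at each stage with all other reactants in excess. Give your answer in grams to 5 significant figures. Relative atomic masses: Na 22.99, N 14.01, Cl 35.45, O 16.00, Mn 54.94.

M(MnO2) = 54.94 + 2(16.00) = 86.94 g/mol.
M(NaNO3) = 22.99 + 14.01 + 3(16.00) = 85.00 g/mol.
n(MnO2) = 109.67 / 86.94 = 1.26144 mol.
Reaction (1): MnO2→Cl2 ratio 1:1 ⇒ n(Cl2) = 1.26144 mol.
Reaction (2): Cl2→NaCl ratio 1:2 ⇒ n(NaCl) = 2.52289 mol.
Reaction (3): NaCl→NaNO3 ratio 1:1 ⇒ n(NaNO3) = 2.52289 mol.
Mass of NaNO3 = 2.52289 × 85.00 = 214.446 g.

214.45 g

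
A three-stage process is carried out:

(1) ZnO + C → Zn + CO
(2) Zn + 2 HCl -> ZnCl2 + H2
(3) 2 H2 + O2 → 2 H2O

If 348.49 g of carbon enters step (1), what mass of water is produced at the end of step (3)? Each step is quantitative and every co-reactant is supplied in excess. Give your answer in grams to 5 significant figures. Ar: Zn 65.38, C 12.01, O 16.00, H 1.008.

M(C) = 12.01 g/mol.
M(H2O) = 2(1.008) + 16.00 = 18.016 g/mol.
n(C) = 348.49 / 12.01 = 29.0167 mol.
Reaction (1): C→Zn ratio 1:1 ⇒ n(Zn) = 29.0167 mol.
Reaction (2): Zn→H2 ratio 1:1 ⇒ n(H2) = 29.0167 mol.
Reaction (3): H2→H2O ratio 2:2 ⇒ n(H2O) = 29.0167 mol.
Mass of H2O = 29.0167 × 18.016 = 522.764 g.

522.76 g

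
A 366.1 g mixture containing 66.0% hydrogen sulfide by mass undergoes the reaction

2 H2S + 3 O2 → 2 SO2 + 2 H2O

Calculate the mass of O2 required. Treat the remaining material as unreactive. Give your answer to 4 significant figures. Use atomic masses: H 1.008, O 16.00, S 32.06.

340.4 g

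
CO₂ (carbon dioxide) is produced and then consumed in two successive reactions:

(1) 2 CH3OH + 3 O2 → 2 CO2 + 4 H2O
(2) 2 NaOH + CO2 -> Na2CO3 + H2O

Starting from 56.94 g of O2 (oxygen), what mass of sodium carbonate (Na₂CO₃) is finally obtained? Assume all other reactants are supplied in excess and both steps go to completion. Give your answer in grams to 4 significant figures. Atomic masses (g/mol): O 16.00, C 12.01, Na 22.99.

125.7 g

M(O2) = 2(16.00) = 32.00 g/mol.
M(Na2CO3) = 2(22.99) + 12.01 + 3(16.00) = 105.99 g/mol.
n(O2) = 56.940 / 32.00 = 1.7794 mol.
Step 1 gives a 3:2 ratio of O2 to CO2, so n(CO2) = 1.1863 mol.
In step 2 the CO2:Na2CO3 ratio is 1:1, so n(Na2CO3) = 1.1863 mol.
Mass of Na2CO3 = 1.1863 × 105.99 = 125.73 g.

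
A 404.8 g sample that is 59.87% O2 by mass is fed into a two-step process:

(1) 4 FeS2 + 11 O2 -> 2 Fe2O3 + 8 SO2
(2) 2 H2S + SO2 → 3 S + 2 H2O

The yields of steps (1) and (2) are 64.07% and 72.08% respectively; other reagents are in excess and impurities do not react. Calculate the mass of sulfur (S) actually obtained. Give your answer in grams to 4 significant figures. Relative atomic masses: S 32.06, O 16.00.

244.7 g

Pure O2 = 404.8 × 0.5987 = 242.35 g.
M(O2) = 2(16.00) = 32.00 g/mol.
M(S) = 32.06 g/mol.
n(O2) = 242.35 / 32.00 = 7.5736 mol.
Step 1 (O2:SO2 = 11:8): theoretical n(SO2) = 5.5080 mol; at 64.07% yield, n(SO2) = 3.5290 mol.
Step 2 (SO2:S = 1:3): theoretical n(S) = 10.587 mol, so theoretical mass = 10.587 × 32.06 = 339.42 g.
At 72.08% yield, actual mass of S = 339.42 × 0.7208 = 244.65 g.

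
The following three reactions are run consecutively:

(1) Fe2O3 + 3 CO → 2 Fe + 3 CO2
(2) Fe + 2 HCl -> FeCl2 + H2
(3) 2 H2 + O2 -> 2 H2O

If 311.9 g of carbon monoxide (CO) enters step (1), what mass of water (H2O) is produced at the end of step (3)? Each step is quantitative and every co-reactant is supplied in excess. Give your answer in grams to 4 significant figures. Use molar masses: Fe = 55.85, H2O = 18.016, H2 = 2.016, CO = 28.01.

133.7 g

n(CO) = 311.9 / 28.01 = 11.135 mol.
Reaction (1): CO→Fe ratio 3:2 ⇒ n(Fe) = 7.4235 mol.
Reaction (2): Fe→H2 ratio 1:1 ⇒ n(H2) = 7.4235 mol.
Reaction (3): H2→H2O ratio 2:2 ⇒ n(H2O) = 7.4235 mol.
Mass of H2O = 7.4235 × 18.016 = 133.74 g.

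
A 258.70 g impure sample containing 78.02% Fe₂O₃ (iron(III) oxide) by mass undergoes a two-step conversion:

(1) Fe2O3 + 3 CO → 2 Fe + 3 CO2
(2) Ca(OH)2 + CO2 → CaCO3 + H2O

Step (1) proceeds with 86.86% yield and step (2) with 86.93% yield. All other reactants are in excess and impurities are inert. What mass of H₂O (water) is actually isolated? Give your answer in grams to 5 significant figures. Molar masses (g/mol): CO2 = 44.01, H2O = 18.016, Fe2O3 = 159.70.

51.578 g

Pure Fe2O3 = 258.70 × 0.7802 = 201.838 g.
n(Fe2O3) = 201.838 / 159.70 = 1.26386 mol.
Step 1 (Fe2O3:CO2 = 1:3): theoretical n(CO2) = 3.79157 mol; at 86.86% yield, n(CO2) = 3.29335 mol.
Step 2 (CO2:H2O = 1:1): theoretical n(H2O) = 3.29335 mol, so theoretical mass = 3.29335 × 18.016 = 59.3331 g.
At 86.93% yield, actual mass of H2O = 59.3331 × 0.8693 = 51.5782 g.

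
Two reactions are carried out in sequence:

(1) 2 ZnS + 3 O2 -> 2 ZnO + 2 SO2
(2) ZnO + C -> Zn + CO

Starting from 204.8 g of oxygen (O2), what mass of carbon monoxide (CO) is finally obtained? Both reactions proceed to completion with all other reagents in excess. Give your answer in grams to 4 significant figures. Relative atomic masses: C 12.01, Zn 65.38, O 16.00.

M(O2) = 2(16.00) = 32.00 g/mol.
M(CO) = 12.01 + 16.00 = 28.01 g/mol.
n(O2) = 204.80 / 32.00 = 6.4000 mol.
Step 1 gives a 3:2 ratio of O2 to ZnO, so n(ZnO) = 4.2667 mol.
In step 2 the ZnO:CO ratio is 1:1, so n(CO) = 4.2667 mol.
Mass of CO = 4.2667 × 28.01 = 119.51 g.

119.5 g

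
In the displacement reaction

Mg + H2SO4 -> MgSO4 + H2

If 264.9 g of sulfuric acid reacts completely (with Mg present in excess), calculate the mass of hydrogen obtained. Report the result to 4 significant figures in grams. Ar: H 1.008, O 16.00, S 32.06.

5.445 g

M(H2SO4) = 2(1.008) + 32.06 + 4(16.00) = 98.076 g/mol.
M(H2) = 2(1.008) = 2.016 g/mol.
n(H2SO4) = 264.90 g / 98.076 g/mol = 2.7010 mol.
From the equation the H2SO4:H2 mole ratio is 1:1, so n(H2) = 2.7010 × 1/1 = 2.7010 mol.
Mass of H2 = 2.7010 mol × 2.016 g/mol = 5.4451 g.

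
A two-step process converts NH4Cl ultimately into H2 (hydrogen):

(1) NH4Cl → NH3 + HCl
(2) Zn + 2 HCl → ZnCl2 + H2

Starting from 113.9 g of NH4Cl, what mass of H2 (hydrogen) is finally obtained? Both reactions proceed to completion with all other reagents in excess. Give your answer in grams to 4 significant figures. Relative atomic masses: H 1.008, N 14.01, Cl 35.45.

2.146 g

M(NH4Cl) = 14.01 + 4(1.008) + 35.45 = 53.492 g/mol.
M(H2) = 2(1.008) = 2.016 g/mol.
n(NH4Cl) = 113.90 / 53.492 = 2.1293 mol.
Step 1 gives a 1:1 ratio of NH4Cl to HCl, so n(HCl) = 2.1293 mol.
In step 2 the HCl:H2 ratio is 2:1, so n(H2) = 1.0646 mol.
Mass of H2 = 1.0646 × 2.016 = 2.1463 g.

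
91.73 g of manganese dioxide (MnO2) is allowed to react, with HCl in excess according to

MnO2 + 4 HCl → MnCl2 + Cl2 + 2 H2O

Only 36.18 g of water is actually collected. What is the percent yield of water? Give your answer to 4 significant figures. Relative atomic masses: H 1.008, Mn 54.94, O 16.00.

M(MnO2) = 54.94 + 2(16.00) = 86.94 g/mol.
M(H2O) = 2(1.008) + 16.00 = 18.016 g/mol.
n(MnO2) = 91.730 g / 86.94 g/mol = 1.0551 mol.
From the equation the MnO2:H2O mole ratio is 1:2, so n(H2O) = 1.0551 × 2/1 = 2.1102 mol.
Mass of H2O = 2.1102 mol × 18.016 g/mol = 38.017 g.
This is the theoretical yield. Percent yield = 36.18 g / 38.017 g × 100% = 95.167%.

95.17 %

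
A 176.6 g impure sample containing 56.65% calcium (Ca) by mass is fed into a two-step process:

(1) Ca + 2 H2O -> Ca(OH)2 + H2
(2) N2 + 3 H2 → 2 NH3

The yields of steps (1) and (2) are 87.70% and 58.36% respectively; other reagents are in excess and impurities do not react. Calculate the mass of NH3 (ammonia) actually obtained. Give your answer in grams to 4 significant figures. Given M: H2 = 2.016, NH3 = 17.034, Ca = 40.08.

Pure Ca = 176.6 × 0.5665 = 100.04 g.
n(Ca) = 100.04 / 40.08 = 2.4961 mol.
Step 1 (Ca:H2 = 1:1): theoretical n(H2) = 2.4961 mol; at 87.70% yield, n(H2) = 2.1891 mol.
Step 2 (H2:NH3 = 3:2): theoretical n(NH3) = 1.4594 mol, so theoretical mass = 1.4594 × 17.034 = 24.859 g.
At 58.36% yield, actual mass of NH3 = 24.859 × 0.5836 = 14.508 g.

14.51 g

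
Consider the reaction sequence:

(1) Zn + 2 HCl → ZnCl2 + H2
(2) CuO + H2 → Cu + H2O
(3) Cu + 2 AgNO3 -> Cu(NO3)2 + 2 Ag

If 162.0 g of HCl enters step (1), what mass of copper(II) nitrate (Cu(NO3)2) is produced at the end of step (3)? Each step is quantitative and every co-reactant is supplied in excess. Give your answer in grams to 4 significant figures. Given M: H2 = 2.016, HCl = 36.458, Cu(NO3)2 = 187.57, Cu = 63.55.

416.7 g

n(HCl) = 162.0 / 36.458 = 4.4435 mol.
Reaction (1): HCl→H2 ratio 2:1 ⇒ n(H2) = 2.2217 mol.
Reaction (2): H2→Cu ratio 1:1 ⇒ n(Cu) = 2.2217 mol.
Reaction (3): Cu→Cu(NO3)2 ratio 1:1 ⇒ n(Cu(NO3)2) = 2.2217 mol.
Mass of Cu(NO3)2 = 2.2217 × 187.57 = 416.73 g.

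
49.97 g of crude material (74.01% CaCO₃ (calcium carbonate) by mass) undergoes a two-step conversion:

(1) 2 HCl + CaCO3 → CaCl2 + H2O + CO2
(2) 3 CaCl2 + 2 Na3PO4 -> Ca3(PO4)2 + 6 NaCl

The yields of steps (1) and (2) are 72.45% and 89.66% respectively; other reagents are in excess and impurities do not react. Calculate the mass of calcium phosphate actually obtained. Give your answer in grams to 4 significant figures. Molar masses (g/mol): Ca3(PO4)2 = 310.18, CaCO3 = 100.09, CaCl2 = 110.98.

Pure CaCO3 = 49.97 × 0.7401 = 36.983 g.
n(CaCO3) = 36.983 / 100.09 = 0.36950 mol.
Step 1 (CaCO3:CaCl2 = 1:1): theoretical n(CaCl2) = 0.36950 mol; at 72.45% yield, n(CaCl2) = 0.26770 mol.
Step 2 (CaCl2:Ca3(PO4)2 = 3:1): theoretical n(Ca3(PO4)2) = 0.089233 mol, so theoretical mass = 0.089233 × 310.18 = 27.678 g.
At 89.66% yield, actual mass of Ca3(PO4)2 = 27.678 × 0.8966 = 24.816 g.

24.82 g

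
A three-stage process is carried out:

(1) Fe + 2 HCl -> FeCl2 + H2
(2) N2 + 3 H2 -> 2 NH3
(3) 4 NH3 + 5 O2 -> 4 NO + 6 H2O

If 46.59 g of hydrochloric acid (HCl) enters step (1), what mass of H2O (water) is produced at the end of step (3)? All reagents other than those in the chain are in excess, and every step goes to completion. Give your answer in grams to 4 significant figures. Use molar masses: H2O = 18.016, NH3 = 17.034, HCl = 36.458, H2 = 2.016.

n(HCl) = 46.59 / 36.458 = 1.2779 mol.
Reaction (1): HCl→H2 ratio 2:1 ⇒ n(H2) = 0.63895 mol.
Reaction (2): H2→NH3 ratio 3:2 ⇒ n(NH3) = 0.42597 mol.
Reaction (3): NH3→H2O ratio 4:6 ⇒ n(H2O) = 0.63895 mol.
Mass of H2O = 0.63895 × 18.016 = 11.511 g.

11.51 g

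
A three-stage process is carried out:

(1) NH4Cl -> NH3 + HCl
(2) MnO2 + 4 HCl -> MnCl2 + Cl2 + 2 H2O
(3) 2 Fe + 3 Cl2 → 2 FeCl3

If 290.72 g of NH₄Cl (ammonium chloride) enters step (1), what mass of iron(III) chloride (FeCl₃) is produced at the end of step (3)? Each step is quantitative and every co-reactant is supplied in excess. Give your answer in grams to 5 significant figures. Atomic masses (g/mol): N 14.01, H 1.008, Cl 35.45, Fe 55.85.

M(NH4Cl) = 14.01 + 4(1.008) + 35.45 = 53.492 g/mol.
M(FeCl3) = 55.85 + 3(35.45) = 162.20 g/mol.
n(NH4Cl) = 290.72 / 53.492 = 5.43483 mol.
Reaction (1): NH4Cl→HCl ratio 1:1 ⇒ n(HCl) = 5.43483 mol.
Reaction (2): HCl→Cl2 ratio 4:1 ⇒ n(Cl2) = 1.35871 mol.
Reaction (3): Cl2→FeCl3 ratio 3:2 ⇒ n(FeCl3) = 0.905805 mol.
Mass of FeCl3 = 0.905805 × 162.20 = 146.922 g.

146.92 g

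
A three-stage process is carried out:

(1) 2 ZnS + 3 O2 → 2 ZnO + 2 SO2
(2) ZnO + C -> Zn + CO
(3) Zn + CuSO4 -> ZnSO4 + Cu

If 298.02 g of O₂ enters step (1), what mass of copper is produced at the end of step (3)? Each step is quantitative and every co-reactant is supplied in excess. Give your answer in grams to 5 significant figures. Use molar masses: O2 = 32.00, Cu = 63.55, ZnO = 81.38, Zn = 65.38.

n(O2) = 298.02 / 32.00 = 9.31312 mol.
Reaction (1): O2→ZnO ratio 3:2 ⇒ n(ZnO) = 6.20875 mol.
Reaction (2): ZnO→Zn ratio 1:1 ⇒ n(Zn) = 6.20875 mol.
Reaction (3): Zn→Cu ratio 1:1 ⇒ n(Cu) = 6.20875 mol.
Mass of Cu = 6.20875 × 63.55 = 394.566 g.

394.57 g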